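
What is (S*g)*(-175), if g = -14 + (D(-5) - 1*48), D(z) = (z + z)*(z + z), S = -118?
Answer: 784700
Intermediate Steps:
D(z) = 4*z² (D(z) = (2*z)*(2*z) = 4*z²)
g = 38 (g = -14 + (4*(-5)² - 1*48) = -14 + (4*25 - 48) = -14 + (100 - 48) = -14 + 52 = 38)
(S*g)*(-175) = -118*38*(-175) = -4484*(-175) = 784700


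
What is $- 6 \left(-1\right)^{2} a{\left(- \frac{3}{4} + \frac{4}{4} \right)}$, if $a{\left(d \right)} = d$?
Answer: $- \frac{3}{2} \approx -1.5$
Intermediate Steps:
$- 6 \left(-1\right)^{2} a{\left(- \frac{3}{4} + \frac{4}{4} \right)} = - 6 \left(-1\right)^{2} \left(- \frac{3}{4} + \frac{4}{4}\right) = \left(-6\right) 1 \left(\left(-3\right) \frac{1}{4} + 4 \cdot \frac{1}{4}\right) = - 6 \left(- \frac{3}{4} + 1\right) = \left(-6\right) \frac{1}{4} = - \frac{3}{2}$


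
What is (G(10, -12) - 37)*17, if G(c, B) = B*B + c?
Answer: 1989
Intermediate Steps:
G(c, B) = c + B**2 (G(c, B) = B**2 + c = c + B**2)
(G(10, -12) - 37)*17 = ((10 + (-12)**2) - 37)*17 = ((10 + 144) - 37)*17 = (154 - 37)*17 = 117*17 = 1989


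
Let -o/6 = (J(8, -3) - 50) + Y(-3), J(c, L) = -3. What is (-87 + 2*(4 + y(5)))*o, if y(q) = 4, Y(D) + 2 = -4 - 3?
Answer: -26412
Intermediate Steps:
Y(D) = -9 (Y(D) = -2 + (-4 - 3) = -2 - 7 = -9)
o = 372 (o = -6*((-3 - 50) - 9) = -6*(-53 - 9) = -6*(-62) = 372)
(-87 + 2*(4 + y(5)))*o = (-87 + 2*(4 + 4))*372 = (-87 + 2*8)*372 = (-87 + 16)*372 = -71*372 = -26412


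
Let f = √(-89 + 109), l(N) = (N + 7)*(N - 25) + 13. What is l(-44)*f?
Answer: 5132*√5 ≈ 11476.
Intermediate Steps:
l(N) = 13 + (-25 + N)*(7 + N) (l(N) = (7 + N)*(-25 + N) + 13 = (-25 + N)*(7 + N) + 13 = 13 + (-25 + N)*(7 + N))
f = 2*√5 (f = √20 = 2*√5 ≈ 4.4721)
l(-44)*f = (-162 + (-44)² - 18*(-44))*(2*√5) = (-162 + 1936 + 792)*(2*√5) = 2566*(2*√5) = 5132*√5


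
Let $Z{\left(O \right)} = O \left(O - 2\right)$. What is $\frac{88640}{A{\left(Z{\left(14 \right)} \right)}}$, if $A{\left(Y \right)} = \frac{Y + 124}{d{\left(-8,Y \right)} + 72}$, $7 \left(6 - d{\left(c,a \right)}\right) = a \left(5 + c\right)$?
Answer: $\frac{3324000}{73} \approx 45534.0$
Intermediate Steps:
$Z{\left(O \right)} = O \left(-2 + O\right)$
$d{\left(c,a \right)} = 6 - \frac{a \left(5 + c\right)}{7}$
$A{\left(Y \right)} = \frac{124 + Y}{78 + \frac{3 Y}{7}}$ ($A{\left(Y \right)} = \frac{Y + 124}{\left(6 - \frac{5 Y}{7} - \frac{1}{7} Y \left(-8\right)\right) + 72} = \frac{124 + Y}{\left(6 - \frac{5 Y}{7} + \frac{8 Y}{7}\right) + 72} = \frac{124 + Y}{\left(6 + \frac{3 Y}{7}\right) + 72} = \frac{124 + Y}{78 + \frac{3 Y}{7}}$)
$\frac{88640}{A{\left(Z{\left(14 \right)} \right)}} = \frac{88640}{\frac{7}{3} \frac{1}{182 + 14 \left(-2 + 14\right)} \left(124 + 14 \left(-2 + 14\right)\right)} = \frac{88640}{\frac{7}{3} \frac{1}{182 + 14 \cdot 12} \left(124 + 14 \cdot 12\right)} = \frac{88640}{\frac{7}{3} \frac{1}{182 + 168} \left(124 + 168\right)} = \frac{88640}{\frac{7}{3} \cdot \frac{1}{350} \cdot 292} = \frac{88640}{\frac{146}{75}} = 88640 \cdot \frac{75}{146} = \frac{3324000}{73}$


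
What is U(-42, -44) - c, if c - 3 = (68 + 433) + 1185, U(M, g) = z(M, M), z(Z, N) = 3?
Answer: -1686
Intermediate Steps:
U(M, g) = 3
c = 1689 (c = 3 + ((68 + 433) + 1185) = 3 + (501 + 1185) = 3 + 1686 = 1689)
U(-42, -44) - c = 3 - 1*1689 = 3 - 1689 = -1686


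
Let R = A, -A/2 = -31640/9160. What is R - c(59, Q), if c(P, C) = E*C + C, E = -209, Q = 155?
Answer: 7384542/229 ≈ 32247.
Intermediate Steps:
A = 1582/229 (A = -(-63280)/9160 = -2*(-791/229) = 1582/229 ≈ 6.9083)
c(P, C) = -208*C (c(P, C) = -209*C + C = -208*C)
R = 1582/229 ≈ 6.9083
R - c(59, Q) = 1582/229 - (-208)*155 = 1582/229 - 1*(-32240) = 1582/229 + 32240 = 7384542/229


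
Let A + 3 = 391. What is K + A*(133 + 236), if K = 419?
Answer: 143591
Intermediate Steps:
A = 388 (A = -3 + 391 = 388)
K + A*(133 + 236) = 419 + 388*(133 + 236) = 419 + 388*369 = 419 + 143172 = 143591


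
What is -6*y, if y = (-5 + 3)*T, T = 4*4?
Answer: 192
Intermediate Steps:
T = 16
y = -32 (y = (-5 + 3)*16 = -2*16 = -32)
-6*y = -6*(-32) = 192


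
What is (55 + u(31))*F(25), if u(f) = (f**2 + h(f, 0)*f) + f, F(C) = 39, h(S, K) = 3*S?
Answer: 153270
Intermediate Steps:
u(f) = f + 4*f**2 (u(f) = (f**2 + (3*f)*f) + f = (f**2 + 3*f**2) + f = 4*f**2 + f = f + 4*f**2)
(55 + u(31))*F(25) = (55 + 31*(1 + 4*31))*39 = (55 + 31*(1 + 124))*39 = (55 + 31*125)*39 = (55 + 3875)*39 = 3930*39 = 153270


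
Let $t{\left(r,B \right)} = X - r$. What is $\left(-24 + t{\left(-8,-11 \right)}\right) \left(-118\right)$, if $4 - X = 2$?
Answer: $1652$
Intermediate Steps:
$X = 2$ ($X = 4 - 2 = 2$)
$t{\left(r,B \right)} = 2 - r$
$\left(-24 + t{\left(-8,-11 \right)}\right) \left(-118\right) = \left(-24 + \left(2 - -8\right)\right) \left(-118\right) = \left(-24 + \left(2 + 8\right)\right) \left(-118\right) = \left(-24 + 10\right) \left(-118\right) = \left(-14\right) \left(-118\right) = 1652$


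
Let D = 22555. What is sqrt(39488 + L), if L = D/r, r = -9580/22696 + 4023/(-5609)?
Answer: sqrt(25890179099227835602)/36260057 ≈ 140.33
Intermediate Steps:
r = -36260057/31825466 (r = -9580*1/22696 + 4023*(-1/5609) = -2395/5674 - 4023/5609 = -36260057/31825466 ≈ -1.1393)
L = -717823385630/36260057 (L = 22555/(-36260057/31825466) = 22555*(-31825466/36260057) = -717823385630/36260057 ≈ -19797.)
sqrt(39488 + L) = sqrt(39488 - 717823385630/36260057) = sqrt(714013745186/36260057) = sqrt(25890179099227835602)/36260057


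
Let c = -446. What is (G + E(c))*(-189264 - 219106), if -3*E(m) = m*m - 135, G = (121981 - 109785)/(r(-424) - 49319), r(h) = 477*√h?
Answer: 205282030764826444930/7586508171 + 4751378416080*I*√106/2528836057 ≈ 2.7059e+10 + 19344.0*I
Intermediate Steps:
G = 12196/(-49319 + 954*I*√106) (G = (121981 - 109785)/(477*√(-424) - 49319) = 12196/(477*(2*I*√106) - 49319) = 12196/(954*I*√106 - 49319) = 12196/(-49319 + 954*I*√106) ≈ -0.23785 - 0.047369*I)
E(m) = 45 - m²/3 (E(m) = -(m*m - 135)/3 = -(m² - 135)/3 = -(-135 + m²)/3 = 45 - m²/3)
(G + E(c))*(-189264 - 219106) = ((-601494524/2528836057 - 11634984*I*√106/2528836057) + (45 - ⅓*(-446)²))*(-189264 - 219106) = ((-601494524/2528836057 - 11634984*I*√106/2528836057) + (45 - ⅓*198916))*(-408370) = ((-601494524/2528836057 - 11634984*I*√106/2528836057) + (45 - 198916/3))*(-408370) = ((-601494524/2528836057 - 11634984*I*√106/2528836057) - 198781/3)*(-408370) = (-502686364730089/7586508171 - 11634984*I*√106/2528836057)*(-408370) = 205282030764826444930/7586508171 + 4751378416080*I*√106/2528836057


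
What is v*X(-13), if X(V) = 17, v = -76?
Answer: -1292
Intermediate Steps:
v*X(-13) = -76*17 = -1292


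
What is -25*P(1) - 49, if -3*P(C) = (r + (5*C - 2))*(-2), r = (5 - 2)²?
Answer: -249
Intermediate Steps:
r = 9 (r = 3² = 9)
P(C) = 14/3 + 10*C/3 (P(C) = -(9 + (5*C - 2))*(-2)/3 = -(9 + (-2 + 5*C))*(-2)/3 = -(7 + 5*C)*(-2)/3 = -(-14 - 10*C)/3 = 14/3 + 10*C/3)
-25*P(1) - 49 = -25*(14/3 + (10/3)*1) - 49 = -25*(14/3 + 10/3) - 49 = -25*8 - 49 = -200 - 49 = -249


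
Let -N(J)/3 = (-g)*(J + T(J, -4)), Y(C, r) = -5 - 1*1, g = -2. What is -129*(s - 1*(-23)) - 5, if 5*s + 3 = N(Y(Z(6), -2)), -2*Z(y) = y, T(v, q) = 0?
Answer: -19117/5 ≈ -3823.4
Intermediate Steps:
Z(y) = -y/2
Y(C, r) = -6 (Y(C, r) = -5 - 1 = -6)
N(J) = -6*J (N(J) = -3*(-1*(-2))*(J + 0) = -6*J)
s = 33/5 (s = -⅗ + (-6*(-6))/5 = -⅗ + (⅕)*36 = -⅗ + 36/5 = 33/5 ≈ 6.6000)
-129*(s - 1*(-23)) - 5 = -129*(33/5 - 1*(-23)) - 5 = -129*(33/5 + 23) - 5 = -129*148/5 - 5 = -19092/5 - 5 = -19117/5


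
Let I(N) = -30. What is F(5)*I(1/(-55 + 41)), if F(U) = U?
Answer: -150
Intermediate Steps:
F(5)*I(1/(-55 + 41)) = 5*(-30) = -150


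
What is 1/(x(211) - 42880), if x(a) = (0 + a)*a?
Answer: 1/1641 ≈ 0.00060938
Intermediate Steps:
x(a) = a**2 (x(a) = a*a = a**2)
1/(x(211) - 42880) = 1/(211**2 - 42880) = 1/(44521 - 42880) = 1/1641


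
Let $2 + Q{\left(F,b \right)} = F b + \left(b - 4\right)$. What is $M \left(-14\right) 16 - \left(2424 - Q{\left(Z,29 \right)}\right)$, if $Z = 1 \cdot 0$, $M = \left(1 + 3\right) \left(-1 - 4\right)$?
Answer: $2079$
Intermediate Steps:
$M = -20$ ($M = 4 \left(-5\right) = -20$)
$Z = 0$
$Q{\left(F,b \right)} = -6 + b + F b$ ($Q{\left(F,b \right)} = -2 + \left(F b + \left(b - 4\right)\right) = -2 + \left(F b + \left(-4 + b\right)\right) = -2 + \left(-4 + b + F b\right) = -6 + b + F b$)
$M \left(-14\right) 16 - \left(2424 - Q{\left(Z,29 \right)}\right) = \left(-20\right) \left(-14\right) 16 - \left(2424 - \left(-6 + 29 + 0 \cdot 29\right)\right) = 280 \cdot 16 - \left(2424 - \left(-6 + 29 + 0\right)\right) = 4480 - \left(2424 - 23\right) = 4480 - 2401 = 2079$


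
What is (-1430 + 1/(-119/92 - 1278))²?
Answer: 28326216892739364/13852113025 ≈ 2.0449e+6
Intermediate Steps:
(-1430 + 1/(-119/92 - 1278))² = (-1430 + 1/(-117695/92))² = (-1430 - 92/117695)² = (-168303942/117695)² = 28326216892739364/13852113025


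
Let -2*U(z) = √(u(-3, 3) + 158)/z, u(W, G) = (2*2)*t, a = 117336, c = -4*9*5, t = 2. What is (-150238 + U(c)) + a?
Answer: -32902 + √166/360 ≈ -32902.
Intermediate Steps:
c = -180 (c = -36*5 = -180)
u(W, G) = 8 (u(W, G) = (2*2)*2 = 4*2 = 8)
U(z) = -√166/(2*z) (U(z) = -√(8 + 158)/(2*z) = -√166/(2*z))
(-150238 + U(c)) + a = (-150238 - ½*√166/(-180)) + 117336 = (-150238 - ½*√166*(-1/180)) + 117336 = (-150238 + √166/360) + 117336 = -32902 + √166/360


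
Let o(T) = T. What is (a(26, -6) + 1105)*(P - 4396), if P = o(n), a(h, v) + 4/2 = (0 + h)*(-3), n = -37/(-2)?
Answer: -8973875/2 ≈ -4.4869e+6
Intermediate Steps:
n = 37/2 (n = -37*(-1/2) = 37/2 ≈ 18.500)
a(h, v) = -2 - 3*h (a(h, v) = -2 + (0 + h)*(-3) = -2 + h*(-3) = -2 - 3*h)
P = 37/2 ≈ 18.500
(a(26, -6) + 1105)*(P - 4396) = ((-2 - 3*26) + 1105)*(37/2 - 4396) = ((-2 - 78) + 1105)*(-8755/2) = (-80 + 1105)*(-8755/2) = 1025*(-8755/2) = -8973875/2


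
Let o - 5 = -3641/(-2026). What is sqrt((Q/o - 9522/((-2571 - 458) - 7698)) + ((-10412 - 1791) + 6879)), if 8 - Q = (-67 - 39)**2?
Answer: I*sqrt(152205640978057788934)/147721517 ≈ 83.516*I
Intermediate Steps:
Q = -11228 (Q = 8 - (-67 - 39)**2 = 8 - 1*(-106)**2 = 8 - 1*11236 = 8 - 11236 = -11228)
o = 13771/2026 (o = 5 - 3641/(-2026) = 5 - 3641*(-1/2026) = 5 + 3641/2026 = 13771/2026 ≈ 6.7971)
sqrt((Q/o - 9522/((-2571 - 458) - 7698)) + ((-10412 - 1791) + 6879)) = sqrt((-11228/13771/2026 - 9522/((-2571 - 458) - 7698)) + ((-10412 - 1791) + 6879)) = sqrt((-11228*2026/13771 - 9522/(-3029 - 7698)) + (-12203 + 6879)) = sqrt((-22747928/13771 - 9522/(-10727)) - 5324) = sqrt((-22747928/13771 - 9522*(-1/10727)) - 5324) = sqrt((-22747928/13771 + 9522/10727) - 5324) = sqrt(-243885896194/147721517 - 5324) = sqrt(-1030355252702/147721517) = I*sqrt(152205640978057788934)/147721517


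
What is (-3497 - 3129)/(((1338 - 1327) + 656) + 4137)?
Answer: -3313/2402 ≈ -1.3793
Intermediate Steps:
(-3497 - 3129)/(((1338 - 1327) + 656) + 4137) = -6626/((11 + 656) + 4137) = -6626/(667 + 4137) = -6626/4804 = -6626*1/4804 = -3313/2402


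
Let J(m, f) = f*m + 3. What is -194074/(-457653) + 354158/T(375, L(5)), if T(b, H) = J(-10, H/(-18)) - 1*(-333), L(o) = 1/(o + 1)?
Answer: 8755921692422/8305944297 ≈ 1054.2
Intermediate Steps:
J(m, f) = 3 + f*m
L(o) = 1/(1 + o)
T(b, H) = 336 + 5*H/9 (T(b, H) = (3 + (H/(-18))*(-10)) - 1*(-333) = (3 + (H*(-1/18))*(-10)) + 333 = (3 - H/18*(-10)) + 333 = (3 + 5*H/9) + 333 = 336 + 5*H/9)
-194074/(-457653) + 354158/T(375, L(5)) = -194074/(-457653) + 354158/(336 + 5/(9*(1 + 5))) = -194074*(-1/457653) + 354158/(336 + (5/9)/6) = 194074/457653 + 354158/(336 + (5/9)*(1/6)) = 194074/457653 + 354158/(336 + 5/54) = 194074/457653 + 354158/(18149/54) = 194074/457653 + 354158*(54/18149) = 194074/457653 + 19124532/18149 = 8755921692422/8305944297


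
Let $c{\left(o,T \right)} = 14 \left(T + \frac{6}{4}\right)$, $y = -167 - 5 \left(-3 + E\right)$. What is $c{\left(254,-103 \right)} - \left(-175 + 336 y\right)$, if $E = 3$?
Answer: $54866$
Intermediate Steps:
$y = -167$ ($y = -167 - 5 \left(-3 + 3\right) = -167 - 5 \cdot 0 = -167 - 0 = -167 + 0 = -167$)
$c{\left(o,T \right)} = 21 + 14 T$ ($c{\left(o,T \right)} = 14 \left(T + 6 \cdot \frac{1}{4}\right) = 14 \left(T + \frac{3}{2}\right) = 14 \left(\frac{3}{2} + T\right) = 21 + 14 T$)
$c{\left(254,-103 \right)} - \left(-175 + 336 y\right) = \left(21 + 14 \left(-103\right)\right) + \left(\left(-336\right) \left(-167\right) + 175\right) = \left(21 - 1442\right) + \left(56112 + 175\right) = -1421 + 56287 = 54866$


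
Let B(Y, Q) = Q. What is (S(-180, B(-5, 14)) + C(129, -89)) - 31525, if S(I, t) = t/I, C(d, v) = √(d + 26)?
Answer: -2837257/90 + √155 ≈ -31513.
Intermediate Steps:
C(d, v) = √(26 + d)
(S(-180, B(-5, 14)) + C(129, -89)) - 31525 = (14/(-180) + √(26 + 129)) - 31525 = (14*(-1/180) + √155) - 31525 = (-7/90 + √155) - 31525 = -2837257/90 + √155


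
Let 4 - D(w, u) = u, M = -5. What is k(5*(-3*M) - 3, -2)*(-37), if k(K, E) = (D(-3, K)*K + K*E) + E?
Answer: 186554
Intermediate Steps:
D(w, u) = 4 - u
k(K, E) = E + E*K + K*(4 - K) (k(K, E) = ((4 - K)*K + K*E) + E = (K*(4 - K) + E*K) + E = (E*K + K*(4 - K)) + E = E + E*K + K*(4 - K))
k(5*(-3*M) - 3, -2)*(-37) = (-2 - 2*(5*(-3*(-5)) - 3) - (5*(-3*(-5)) - 3)*(-4 + (5*(-3*(-5)) - 3)))*(-37) = (-2 - 2*(5*15 - 3) - (5*15 - 3)*(-4 + (5*15 - 3)))*(-37) = (-2 - 2*(75 - 3) - (75 - 3)*(-4 + (75 - 3)))*(-37) = (-2 - 2*72 - 1*72*(-4 + 72))*(-37) = (-2 - 144 - 1*72*68)*(-37) = (-2 - 144 - 4896)*(-37) = -5042*(-37) = 186554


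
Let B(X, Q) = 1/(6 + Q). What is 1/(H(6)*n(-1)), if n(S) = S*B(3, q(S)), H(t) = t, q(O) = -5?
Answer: -⅙ ≈ -0.16667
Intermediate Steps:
n(S) = S (n(S) = S/(6 - 5) = S/1 = S*1 = S)
1/(H(6)*n(-1)) = 1/(6*(-1)) = 1/(-6) = -⅙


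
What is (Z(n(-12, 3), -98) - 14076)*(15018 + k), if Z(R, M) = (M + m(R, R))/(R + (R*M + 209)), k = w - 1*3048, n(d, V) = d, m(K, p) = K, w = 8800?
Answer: -401410532660/1373 ≈ -2.9236e+8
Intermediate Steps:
k = 5752 (k = 8800 - 1*3048 = 8800 - 3048 = 5752)
Z(R, M) = (M + R)/(209 + R + M*R) (Z(R, M) = (M + R)/(R + (R*M + 209)) = (M + R)/(R + (M*R + 209)) = (M + R)/(R + (209 + M*R)) = (M + R)/(209 + R + M*R))
(Z(n(-12, 3), -98) - 14076)*(15018 + k) = ((-98 - 12)/(209 - 12 - 98*(-12)) - 14076)*(15018 + 5752) = (-110/(209 - 12 + 1176) - 14076)*20770 = (-110/1373 - 14076)*20770 = -19326458/1373*20770 = -401410532660/1373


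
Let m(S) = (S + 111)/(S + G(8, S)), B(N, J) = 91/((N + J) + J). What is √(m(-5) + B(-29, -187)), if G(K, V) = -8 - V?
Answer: I*√51801/62 ≈ 3.6709*I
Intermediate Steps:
B(N, J) = 91/(N + 2*J) (B(N, J) = 91/((J + N) + J) = 91/(N + 2*J))
m(S) = -111/8 - S/8 (m(S) = (S + 111)/(S + (-8 - S)) = (111 + S)/(-8) = (111 + S)*(-⅛) = -111/8 - S/8)
√(m(-5) + B(-29, -187)) = √((-111/8 - ⅛*(-5)) + 91/(-29 + 2*(-187))) = √((-111/8 + 5/8) + 91/(-29 - 374)) = √(-53/4 + 91/(-403)) = √(-53/4 + 91*(-1/403)) = √(-53/4 - 7/31) = √(-1671/124) = I*√51801/62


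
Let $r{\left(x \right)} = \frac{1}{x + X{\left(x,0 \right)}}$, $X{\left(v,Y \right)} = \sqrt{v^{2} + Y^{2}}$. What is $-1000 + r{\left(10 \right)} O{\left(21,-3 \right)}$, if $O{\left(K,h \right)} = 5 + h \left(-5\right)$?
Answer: $-999$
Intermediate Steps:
$X{\left(v,Y \right)} = \sqrt{Y^{2} + v^{2}}$
$r{\left(x \right)} = \frac{1}{x + \sqrt{x^{2}}}$ ($r{\left(x \right)} = \frac{1}{x + \sqrt{0^{2} + x^{2}}} = \frac{1}{x + \sqrt{0 + x^{2}}} = \frac{1}{x + \sqrt{x^{2}}}$)
$O{\left(K,h \right)} = 5 - 5 h$
$-1000 + r{\left(10 \right)} O{\left(21,-3 \right)} = -1000 + \frac{5 - -15}{10 + \sqrt{10^{2}}} = -1000 + \frac{5 + 15}{10 + \sqrt{100}} = -1000 + \frac{1}{10 + 10} \cdot 20 = -1000 + \frac{1}{20} \cdot 20 = -1000 + 1 = -999$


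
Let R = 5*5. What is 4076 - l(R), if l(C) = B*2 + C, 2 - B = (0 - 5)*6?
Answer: 3987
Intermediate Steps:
R = 25
B = 32 (B = 2 - (0 - 5)*6 = 2 - (-5)*6 = 2 - 1*(-30) = 2 + 30 = 32)
l(C) = 64 + C (l(C) = 32*2 + C = 64 + C)
4076 - l(R) = 4076 - (64 + 25) = 4076 - 1*89 = 4076 - 89 = 3987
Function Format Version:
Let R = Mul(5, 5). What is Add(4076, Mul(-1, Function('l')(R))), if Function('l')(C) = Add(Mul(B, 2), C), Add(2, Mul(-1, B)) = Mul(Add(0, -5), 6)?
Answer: 3987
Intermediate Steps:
R = 25
B = 32 (B = Add(2, Mul(-1, Mul(Add(0, -5), 6))) = Add(2, Mul(-1, Mul(-5, 6))) = Add(2, Mul(-1, -30)) = Add(2, 30) = 32)
Function('l')(C) = Add(64, C) (Function('l')(C) = Add(Mul(32, 2), C) = Add(64, C))
Add(4076, Mul(-1, Function('l')(R))) = Add(4076, Mul(-1, Add(64, 25))) = Add(4076, Mul(-1, 89)) = Add(4076, -89) = 3987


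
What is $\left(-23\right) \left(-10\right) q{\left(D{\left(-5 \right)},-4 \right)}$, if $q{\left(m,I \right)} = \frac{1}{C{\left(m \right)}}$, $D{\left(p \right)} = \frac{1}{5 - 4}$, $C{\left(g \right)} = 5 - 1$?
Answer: $\frac{115}{2} \approx 57.5$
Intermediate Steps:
$C{\left(g \right)} = 4$
$D{\left(p \right)} = 1$ ($D{\left(p \right)} = 1^{-1} = 1$)
$q{\left(m,I \right)} = \frac{1}{4}$
$\left(-23\right) \left(-10\right) q{\left(D{\left(-5 \right)},-4 \right)} = \left(-23\right) \left(-10\right) \frac{1}{4} = 230 \cdot \frac{1}{4} = \frac{115}{2}$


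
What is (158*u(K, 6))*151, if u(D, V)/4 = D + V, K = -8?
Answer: -190864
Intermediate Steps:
u(D, V) = 4*D + 4*V (u(D, V) = 4*(D + V) = 4*D + 4*V)
(158*u(K, 6))*151 = (158*(4*(-8) + 4*6))*151 = (158*(-32 + 24))*151 = (158*(-8))*151 = -1264*151 = -190864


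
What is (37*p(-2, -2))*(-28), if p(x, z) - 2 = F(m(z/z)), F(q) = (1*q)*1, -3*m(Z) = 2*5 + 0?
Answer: 4144/3 ≈ 1381.3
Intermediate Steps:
m(Z) = -10/3 (m(Z) = -(2*5 + 0)/3 = -(10 + 0)/3 = -1/3*10 = -10/3)
F(q) = q (F(q) = q*1 = q)
p(x, z) = -4/3 (p(x, z) = 2 - 10/3 = -4/3)
(37*p(-2, -2))*(-28) = (37*(-4/3))*(-28) = -148/3*(-28) = 4144/3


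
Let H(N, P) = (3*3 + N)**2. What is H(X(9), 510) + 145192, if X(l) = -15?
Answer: 145228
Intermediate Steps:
H(N, P) = (9 + N)**2
H(X(9), 510) + 145192 = (9 - 15)**2 + 145192 = (-6)**2 + 145192 = 36 + 145192 = 145228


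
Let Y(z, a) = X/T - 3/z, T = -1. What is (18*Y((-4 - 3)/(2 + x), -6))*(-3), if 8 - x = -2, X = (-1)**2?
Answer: -1566/7 ≈ -223.71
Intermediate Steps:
X = 1
x = 10 (x = 8 - 1*(-2) = 8 + 2 = 10)
Y(z, a) = -1 - 3/z (Y(z, a) = 1/(-1) - 3/z = 1*(-1) - 3/z = -1 - 3/z)
(18*Y((-4 - 3)/(2 + x), -6))*(-3) = (18*((-3 - (-4 - 3)/(2 + 10))/(((-4 - 3)/(2 + 10)))))*(-3) = (18*((-3 - (-7)/12)/((-7/12))))*(-3) = (18*((-3 - (-7)/12)/((-7*1/12))))*(-3) = (18*((-3 - 1*(-7/12))/(-7/12)))*(-3) = (18*(-12*(-3 + 7/12)/7))*(-3) = (18*(-12/7*(-29/12)))*(-3) = (18*(29/7))*(-3) = (522/7)*(-3) = -1566/7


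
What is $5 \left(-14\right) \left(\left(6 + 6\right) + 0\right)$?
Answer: $-840$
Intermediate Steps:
$5 \left(-14\right) \left(\left(6 + 6\right) + 0\right) = - 70 \left(12 + 0\right) = \left(-70\right) 12 = -840$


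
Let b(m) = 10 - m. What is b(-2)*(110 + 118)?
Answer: 2736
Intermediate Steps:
b(-2)*(110 + 118) = (10 - 1*(-2))*(110 + 118) = (10 + 2)*228 = 12*228 = 2736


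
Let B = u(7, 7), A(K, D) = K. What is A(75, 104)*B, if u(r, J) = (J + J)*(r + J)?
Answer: 14700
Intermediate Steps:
u(r, J) = 2*J*(J + r) (u(r, J) = (2*J)*(J + r) = 2*J*(J + r))
B = 196 (B = 2*7*(7 + 7) = 2*7*14 = 196)
A(75, 104)*B = 75*196 = 14700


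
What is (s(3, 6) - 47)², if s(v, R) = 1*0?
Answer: 2209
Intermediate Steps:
s(v, R) = 0
(s(3, 6) - 47)² = (0 - 47)² = (-47)² = 2209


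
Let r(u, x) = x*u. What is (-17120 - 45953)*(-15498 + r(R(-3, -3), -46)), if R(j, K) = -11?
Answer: 945590416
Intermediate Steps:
r(u, x) = u*x
(-17120 - 45953)*(-15498 + r(R(-3, -3), -46)) = (-17120 - 45953)*(-15498 - 11*(-46)) = -63073*(-15498 + 506) = -63073*(-14992) = 945590416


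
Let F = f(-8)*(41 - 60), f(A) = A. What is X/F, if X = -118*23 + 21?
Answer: -2693/152 ≈ -17.717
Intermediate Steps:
X = -2693 (X = -2714 + 21 = -2693)
F = 152 (F = -8*(41 - 60) = -8*(-19) = 152)
X/F = -2693/152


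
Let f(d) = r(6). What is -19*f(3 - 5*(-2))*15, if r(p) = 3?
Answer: -855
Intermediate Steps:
f(d) = 3
-19*f(3 - 5*(-2))*15 = -19*3*15 = -57*15 = -855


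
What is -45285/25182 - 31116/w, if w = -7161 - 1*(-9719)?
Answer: -149900357/10735926 ≈ -13.962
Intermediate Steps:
w = 2558 (w = -7161 + 9719 = 2558)
-45285/25182 - 31116/w = -45285/25182 - 31116/2558 = -45285*1/25182 - 31116*1/2558 = -15095/8394 - 15558/1279 = -149900357/10735926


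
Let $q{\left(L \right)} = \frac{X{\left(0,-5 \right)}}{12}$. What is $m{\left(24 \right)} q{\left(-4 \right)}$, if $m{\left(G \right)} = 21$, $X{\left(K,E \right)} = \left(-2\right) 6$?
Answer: $-21$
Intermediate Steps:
$X{\left(K,E \right)} = -12$
$q{\left(L \right)} = -1$ ($q{\left(L \right)} = - \frac{12}{12} = \left(-12\right) \frac{1}{12} = -1$)
$m{\left(24 \right)} q{\left(-4 \right)} = 21 \left(-1\right) = -21$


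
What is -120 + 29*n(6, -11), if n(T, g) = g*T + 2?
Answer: -1976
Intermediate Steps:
n(T, g) = 2 + T*g (n(T, g) = T*g + 2 = 2 + T*g)
-120 + 29*n(6, -11) = -120 + 29*(2 + 6*(-11)) = -120 + 29*(2 - 66) = -120 + 29*(-64) = -120 - 1856 = -1976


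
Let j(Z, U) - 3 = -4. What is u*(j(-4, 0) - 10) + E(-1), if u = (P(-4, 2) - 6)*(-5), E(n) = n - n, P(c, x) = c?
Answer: -550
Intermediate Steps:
j(Z, U) = -1 (j(Z, U) = 3 - 4 = -1)
E(n) = 0
u = 50 (u = (-4 - 6)*(-5) = -10*(-5) = 50)
u*(j(-4, 0) - 10) + E(-1) = 50*(-1 - 10) + 0 = 50*(-11) + 0 = -550 + 0 = -550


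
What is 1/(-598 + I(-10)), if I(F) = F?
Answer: -1/608 ≈ -0.0016447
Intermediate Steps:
1/(-598 + I(-10)) = 1/(-598 - 10) = 1/(-608) = -1/608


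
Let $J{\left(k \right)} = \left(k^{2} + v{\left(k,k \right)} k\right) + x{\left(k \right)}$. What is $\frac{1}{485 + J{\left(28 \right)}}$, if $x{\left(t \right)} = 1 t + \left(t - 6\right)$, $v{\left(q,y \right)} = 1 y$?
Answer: $\frac{1}{2103} \approx 0.00047551$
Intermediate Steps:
$v{\left(q,y \right)} = y$
$x{\left(t \right)} = -6 + 2 t$ ($x{\left(t \right)} = t + \left(t - 6\right) = t + \left(-6 + t\right) = -6 + 2 t$)
$J{\left(k \right)} = -6 + 2 k + 2 k^{2}$ ($J{\left(k \right)} = \left(k^{2} + k k\right) + \left(-6 + 2 k\right) = \left(k^{2} + k^{2}\right) + \left(-6 + 2 k\right) = 2 k^{2} + \left(-6 + 2 k\right) = -6 + 2 k + 2 k^{2}$)
$\frac{1}{485 + J{\left(28 \right)}} = \frac{1}{485 + \left(-6 + 2 \cdot 28 + 2 \cdot 28^{2}\right)} = \frac{1}{485 + \left(-6 + 56 + 2 \cdot 784\right)} = \frac{1}{485 + \left(-6 + 56 + 1568\right)} = \frac{1}{485 + 1618} = \frac{1}{2103}$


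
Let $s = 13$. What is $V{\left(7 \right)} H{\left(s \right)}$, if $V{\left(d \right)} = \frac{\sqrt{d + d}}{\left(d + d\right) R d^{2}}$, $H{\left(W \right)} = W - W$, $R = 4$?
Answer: $0$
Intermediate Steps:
$H{\left(W \right)} = 0$
$V{\left(d \right)} = \frac{\sqrt{2}}{8 d^{\frac{5}{2}}}$ ($V{\left(d \right)} = \frac{\sqrt{d + d}}{\left(d + d\right) 4 d^{2}} = \frac{\sqrt{2 d}}{2 d 4 d^{2}} = \frac{\sqrt{2} \sqrt{d}}{8 d d^{2}} = \frac{\sqrt{2} \sqrt{d}}{8 d^{3}} = \sqrt{2} \sqrt{d} \frac{1}{8 d^{3}} = \frac{\sqrt{2}}{8 d^{\frac{5}{2}}}$)
$V{\left(7 \right)} H{\left(s \right)} = \frac{\sqrt{2}}{8 \cdot 49 \sqrt{7}} \cdot 0 = \frac{\sqrt{2} \frac{\sqrt{7}}{343}}{8} \cdot 0 = \frac{\sqrt{14}}{2744} \cdot 0 = 0$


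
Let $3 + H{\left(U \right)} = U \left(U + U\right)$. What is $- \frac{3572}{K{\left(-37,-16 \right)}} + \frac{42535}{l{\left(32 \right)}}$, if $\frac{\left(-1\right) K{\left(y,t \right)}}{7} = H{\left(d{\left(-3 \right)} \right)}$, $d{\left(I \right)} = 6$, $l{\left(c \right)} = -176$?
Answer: $- \frac{19915733}{85008} \approx -234.28$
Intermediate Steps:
$H{\left(U \right)} = -3 + 2 U^{2}$ ($H{\left(U \right)} = -3 + U \left(U + U\right) = -3 + U 2 U = -3 + 2 U^{2}$)
$K{\left(y,t \right)} = -483$ ($K{\left(y,t \right)} = - 7 \left(-3 + 2 \cdot 6^{2}\right) = - 7 \left(-3 + 2 \cdot 36\right) = - 7 \left(-3 + 72\right) = \left(-7\right) 69 = -483$)
$- \frac{3572}{K{\left(-37,-16 \right)}} + \frac{42535}{l{\left(32 \right)}} = - \frac{3572}{-483} + \frac{42535}{-176} = \left(-3572\right) \left(- \frac{1}{483}\right) + 42535 \left(- \frac{1}{176}\right) = \frac{3572}{483} - \frac{42535}{176} = - \frac{19915733}{85008}$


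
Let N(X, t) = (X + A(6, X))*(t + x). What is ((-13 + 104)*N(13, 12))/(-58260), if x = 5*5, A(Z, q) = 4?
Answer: -57239/58260 ≈ -0.98248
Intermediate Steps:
x = 25
N(X, t) = (4 + X)*(25 + t) (N(X, t) = (X + 4)*(t + 25) = (4 + X)*(25 + t))
((-13 + 104)*N(13, 12))/(-58260) = ((-13 + 104)*(100 + 4*12 + 25*13 + 13*12))/(-58260) = (91*(100 + 48 + 325 + 156))*(-1/58260) = (91*629)*(-1/58260) = 57239*(-1/58260) = -57239/58260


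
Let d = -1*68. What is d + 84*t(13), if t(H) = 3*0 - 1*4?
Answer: -404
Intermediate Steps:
t(H) = -4 (t(H) = 0 - 4 = -4)
d = -68
d + 84*t(13) = -68 + 84*(-4) = -68 - 336 = -404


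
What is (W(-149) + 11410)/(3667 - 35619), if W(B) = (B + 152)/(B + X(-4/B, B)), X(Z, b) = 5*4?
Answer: -490629/1373936 ≈ -0.35710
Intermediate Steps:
X(Z, b) = 20
W(B) = (152 + B)/(20 + B) (W(B) = (B + 152)/(B + 20) = (152 + B)/(20 + B))
(W(-149) + 11410)/(3667 - 35619) = ((152 - 149)/(20 - 149) + 11410)/(3667 - 35619) = (3/(-129) + 11410)/(-31952) = (-1/129*3 + 11410)*(-1/31952) = (-1/43 + 11410)*(-1/31952) = (490629/43)*(-1/31952) = -490629/1373936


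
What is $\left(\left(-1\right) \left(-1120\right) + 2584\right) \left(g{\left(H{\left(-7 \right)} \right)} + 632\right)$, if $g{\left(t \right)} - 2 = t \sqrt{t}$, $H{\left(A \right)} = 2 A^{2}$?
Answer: $2348336 + 2540944 \sqrt{2} \approx 5.9418 \cdot 10^{6}$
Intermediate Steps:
$g{\left(t \right)} = 2 + t^{\frac{3}{2}}$ ($g{\left(t \right)} = 2 + t \sqrt{t} = 2 + t^{\frac{3}{2}}$)
$\left(\left(-1\right) \left(-1120\right) + 2584\right) \left(g{\left(H{\left(-7 \right)} \right)} + 632\right) = \left(\left(-1\right) \left(-1120\right) + 2584\right) \left(\left(2 + \left(2 \left(-7\right)^{2}\right)^{\frac{3}{2}}\right) + 632\right) = \left(1120 + 2584\right) \left(\left(2 + \left(2 \cdot 49\right)^{\frac{3}{2}}\right) + 632\right) = 3704 \left(\left(2 + 98^{\frac{3}{2}}\right) + 632\right) = 3704 \left(\left(2 + 686 \sqrt{2}\right) + 632\right) = 3704 \left(634 + 686 \sqrt{2}\right) = 2348336 + 2540944 \sqrt{2}$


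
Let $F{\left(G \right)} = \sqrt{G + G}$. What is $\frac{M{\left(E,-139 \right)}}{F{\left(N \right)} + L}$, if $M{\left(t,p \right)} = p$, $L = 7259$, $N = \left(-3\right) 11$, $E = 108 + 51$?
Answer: $- \frac{1009001}{52693147} + \frac{139 i \sqrt{66}}{52693147} \approx -0.019149 + 2.1431 \cdot 10^{-5} i$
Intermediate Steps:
$E = 159$
$N = -33$
$F{\left(G \right)} = \sqrt{2} \sqrt{G}$ ($F{\left(G \right)} = \sqrt{2 G} = \sqrt{2} \sqrt{G}$)
$\frac{M{\left(E,-139 \right)}}{F{\left(N \right)} + L} = - \frac{139}{\sqrt{2} \sqrt{-33} + 7259} = - \frac{139}{\sqrt{2} i \sqrt{33} + 7259} = - \frac{139}{i \sqrt{66} + 7259} = - \frac{139}{7259 + i \sqrt{66}}$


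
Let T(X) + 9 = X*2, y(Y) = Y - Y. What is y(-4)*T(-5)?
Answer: 0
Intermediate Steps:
y(Y) = 0
T(X) = -9 + 2*X (T(X) = -9 + X*2 = -9 + 2*X)
y(-4)*T(-5) = 0*(-9 + 2*(-5)) = 0*(-9 - 10) = 0*(-19) = 0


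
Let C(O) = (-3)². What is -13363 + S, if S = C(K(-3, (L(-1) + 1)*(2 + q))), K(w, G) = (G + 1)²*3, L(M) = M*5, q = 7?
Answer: -13354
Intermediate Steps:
L(M) = 5*M
K(w, G) = 3*(1 + G)² (K(w, G) = (1 + G)²*3 = 3*(1 + G)²)
C(O) = 9
S = 9
-13363 + S = -13363 + 9 = -13354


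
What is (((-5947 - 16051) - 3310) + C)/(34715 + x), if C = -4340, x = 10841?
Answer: -7412/11389 ≈ -0.65080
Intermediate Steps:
(((-5947 - 16051) - 3310) + C)/(34715 + x) = (((-5947 - 16051) - 3310) - 4340)/(34715 + 10841) = ((-21998 - 3310) - 4340)/45556 = (-25308 - 4340)*(1/45556) = -29648*1/45556 = -7412/11389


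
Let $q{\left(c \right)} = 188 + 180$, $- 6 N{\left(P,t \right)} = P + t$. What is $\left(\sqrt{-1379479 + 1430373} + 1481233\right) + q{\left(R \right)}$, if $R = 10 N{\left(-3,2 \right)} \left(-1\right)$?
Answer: $1481601 + \sqrt{50894} \approx 1.4818 \cdot 10^{6}$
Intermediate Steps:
$N{\left(P,t \right)} = - \frac{P}{6} - \frac{t}{6}$ ($N{\left(P,t \right)} = - \frac{P + t}{6} = - \frac{P}{6} - \frac{t}{6}$)
$R = - \frac{5}{3}$ ($R = 10 \left(\left(- \frac{1}{6}\right) \left(-3\right) - \frac{1}{3}\right) \left(-1\right) = 10 \left(\frac{1}{2} - \frac{1}{3}\right) \left(-1\right) = 10 \cdot \frac{1}{6} \left(-1\right) = \frac{5}{3} \left(-1\right) = - \frac{5}{3} \approx -1.6667$)
$q{\left(c \right)} = 368$
$\left(\sqrt{-1379479 + 1430373} + 1481233\right) + q{\left(R \right)} = \left(\sqrt{-1379479 + 1430373} + 1481233\right) + 368 = \left(\sqrt{50894} + 1481233\right) + 368 = \left(1481233 + \sqrt{50894}\right) + 368 = 1481601 + \sqrt{50894}$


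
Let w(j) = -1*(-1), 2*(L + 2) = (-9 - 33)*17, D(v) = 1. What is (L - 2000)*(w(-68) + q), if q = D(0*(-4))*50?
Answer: -120309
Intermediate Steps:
q = 50 (q = 1*50 = 50)
L = -359 (L = -2 + ((-9 - 33)*17)/2 = -2 + (-42*17)/2 = -2 + (½)*(-714) = -2 - 357 = -359)
w(j) = 1
(L - 2000)*(w(-68) + q) = (-359 - 2000)*(1 + 50) = -2359*51 = -120309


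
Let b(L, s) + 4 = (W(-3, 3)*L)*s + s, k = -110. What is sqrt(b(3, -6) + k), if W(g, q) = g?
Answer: I*sqrt(66) ≈ 8.124*I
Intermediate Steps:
b(L, s) = -4 + s - 3*L*s (b(L, s) = -4 + ((-3*L)*s + s) = -4 + (-3*L*s + s) = -4 + (s - 3*L*s) = -4 + s - 3*L*s)
sqrt(b(3, -6) + k) = sqrt((-4 - 6 - 3*3*(-6)) - 110) = sqrt((-4 - 6 + 54) - 110) = sqrt(44 - 110) = sqrt(-66) = I*sqrt(66)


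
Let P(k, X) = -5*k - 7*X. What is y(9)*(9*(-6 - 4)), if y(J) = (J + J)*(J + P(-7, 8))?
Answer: 19440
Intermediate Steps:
P(k, X) = -7*X - 5*k
y(J) = 2*J*(-21 + J) (y(J) = (J + J)*(J + (-7*8 - 5*(-7))) = (2*J)*(J + (-56 + 35)) = (2*J)*(J - 21) = (2*J)*(-21 + J) = 2*J*(-21 + J))
y(9)*(9*(-6 - 4)) = (2*9*(-21 + 9))*(9*(-6 - 4)) = (2*9*(-12))*(9*(-10)) = -216*(-90) = 19440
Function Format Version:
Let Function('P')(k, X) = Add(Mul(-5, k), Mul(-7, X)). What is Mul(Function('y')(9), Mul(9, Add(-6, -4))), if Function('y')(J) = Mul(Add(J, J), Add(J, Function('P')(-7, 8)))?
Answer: 19440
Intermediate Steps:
Function('P')(k, X) = Add(Mul(-7, X), Mul(-5, k))
Function('y')(J) = Mul(2, J, Add(-21, J)) (Function('y')(J) = Mul(Add(J, J), Add(J, Add(Mul(-7, 8), Mul(-5, -7)))) = Mul(Mul(2, J), Add(J, Add(-56, 35))) = Mul(Mul(2, J), Add(J, -21)) = Mul(Mul(2, J), Add(-21, J)) = Mul(2, J, Add(-21, J)))
Mul(Function('y')(9), Mul(9, Add(-6, -4))) = Mul(Mul(2, 9, Add(-21, 9)), Mul(9, Add(-6, -4))) = Mul(Mul(2, 9, -12), Mul(9, -10)) = Mul(-216, -90) = 19440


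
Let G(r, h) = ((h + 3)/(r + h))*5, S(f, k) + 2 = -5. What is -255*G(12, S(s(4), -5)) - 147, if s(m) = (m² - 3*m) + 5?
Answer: 873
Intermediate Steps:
s(m) = 5 + m² - 3*m
S(f, k) = -7 (S(f, k) = -2 - 5 = -7)
G(r, h) = 5*(3 + h)/(h + r) (G(r, h) = ((3 + h)/(h + r))*5 = 5*(3 + h)/(h + r))
-255*G(12, S(s(4), -5)) - 147 = -1275*(3 - 7)/(-7 + 12) - 147 = -1275*(-4)/5 - 147 = -255*(-4) - 147 = 1020 - 147 = 873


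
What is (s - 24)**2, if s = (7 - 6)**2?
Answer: 529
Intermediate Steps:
s = 1 (s = 1**2 = 1)
(s - 24)**2 = (1 - 24)**2 = (-23)**2 = 529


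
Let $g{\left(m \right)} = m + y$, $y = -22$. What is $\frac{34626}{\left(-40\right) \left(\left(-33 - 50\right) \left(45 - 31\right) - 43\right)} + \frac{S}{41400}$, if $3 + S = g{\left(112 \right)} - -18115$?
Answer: $\frac{1444283}{1247175} \approx 1.158$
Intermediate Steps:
$g{\left(m \right)} = -22 + m$ ($g{\left(m \right)} = m - 22 = -22 + m$)
$S = 18202$ ($S = -3 + \left(\left(-22 + 112\right) - -18115\right) = -3 + \left(90 + 18115\right) = -3 + 18205 = 18202$)
$\frac{34626}{\left(-40\right) \left(\left(-33 - 50\right) \left(45 - 31\right) - 43\right)} + \frac{S}{41400} = \frac{34626}{\left(-40\right) \left(\left(-33 - 50\right) \left(45 - 31\right) - 43\right)} + \frac{18202}{41400} = \frac{34626}{\left(-40\right) \left(\left(-83\right) 14 - 43\right)} + 18202 \cdot \frac{1}{41400} = \frac{34626}{\left(-40\right) \left(-1162 - 43\right)} + \frac{9101}{20700} = \frac{34626}{\left(-40\right) \left(-1205\right)} + \frac{9101}{20700} = \frac{34626}{48200} + \frac{9101}{20700} = 34626 \cdot \frac{1}{48200} + \frac{9101}{20700} = \frac{17313}{24100} + \frac{9101}{20700} = \frac{1444283}{1247175}$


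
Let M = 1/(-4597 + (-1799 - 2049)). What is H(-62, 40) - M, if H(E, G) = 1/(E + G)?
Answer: -8423/185790 ≈ -0.045336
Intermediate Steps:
M = -1/8445 (M = 1/(-4597 - 3848) = 1/(-8445) = -1/8445 ≈ -0.00011841)
H(-62, 40) - M = 1/(-62 + 40) - 1*(-1/8445) = 1/(-22) + 1/8445 = -1/22 + 1/8445 = -8423/185790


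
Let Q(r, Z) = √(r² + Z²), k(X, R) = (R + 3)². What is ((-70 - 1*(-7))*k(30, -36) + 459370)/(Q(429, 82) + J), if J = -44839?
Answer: -17521422157/2010345156 - 390763*√190765/2010345156 ≈ -8.8005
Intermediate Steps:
k(X, R) = (3 + R)²
Q(r, Z) = √(Z² + r²)
((-70 - 1*(-7))*k(30, -36) + 459370)/(Q(429, 82) + J) = ((-70 - 1*(-7))*(3 - 36)² + 459370)/(√(82² + 429²) - 44839) = ((-70 + 7)*(-33)² + 459370)/(√(6724 + 184041) - 44839) = (-63*1089 + 459370)/(√190765 - 44839) = (-68607 + 459370)/(-44839 + √190765) = 390763/(-44839 + √190765)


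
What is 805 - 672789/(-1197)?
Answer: 545458/399 ≈ 1367.1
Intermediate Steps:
805 - 672789/(-1197) = 805 - 672789*(-1)/1197 = 805 - 507*(-1327/1197) = 805 + 224263/399 = 545458/399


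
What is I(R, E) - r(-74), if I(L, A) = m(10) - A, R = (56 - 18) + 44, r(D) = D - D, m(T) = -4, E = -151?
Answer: 147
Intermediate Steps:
r(D) = 0
R = 82 (R = 38 + 44 = 82)
I(L, A) = -4 - A
I(R, E) - r(-74) = (-4 - 1*(-151)) - 1*0 = (-4 + 151) + 0 = 147 + 0 = 147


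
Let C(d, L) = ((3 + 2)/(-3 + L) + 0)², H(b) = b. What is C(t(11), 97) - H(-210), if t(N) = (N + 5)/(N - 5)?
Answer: 1855585/8836 ≈ 210.00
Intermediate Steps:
t(N) = (5 + N)/(-5 + N)
C(d, L) = 25/(-3 + L)² (C(d, L) = (5/(-3 + L) + 0)² = (5/(-3 + L))² = 25/(-3 + L)²)
C(t(11), 97) - H(-210) = 25/(-3 + 97)² - 1*(-210) = 25/94² + 210 = 25*(1/8836) + 210 = 25/8836 + 210 = 1855585/8836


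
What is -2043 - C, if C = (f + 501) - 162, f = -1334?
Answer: -1048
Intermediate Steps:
C = -995 (C = (-1334 + 501) - 162 = -833 - 162 = -995)
-2043 - C = -2043 - 1*(-995) = -2043 + 995 = -1048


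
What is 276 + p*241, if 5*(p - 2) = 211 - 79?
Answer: 35602/5 ≈ 7120.4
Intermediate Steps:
p = 142/5 (p = 2 + (211 - 79)/5 = 2 + (⅕)*132 = 2 + 132/5 = 142/5 ≈ 28.400)
276 + p*241 = 276 + (142/5)*241 = 276 + 34222/5 = 35602/5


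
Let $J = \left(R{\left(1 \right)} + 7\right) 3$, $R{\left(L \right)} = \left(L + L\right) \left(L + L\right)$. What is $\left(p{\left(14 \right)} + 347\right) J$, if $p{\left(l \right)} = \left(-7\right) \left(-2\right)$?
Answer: $11913$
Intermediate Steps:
$p{\left(l \right)} = 14$
$R{\left(L \right)} = 4 L^{2}$ ($R{\left(L \right)} = 2 L 2 L = 4 L^{2}$)
$J = 33$ ($J = \left(4 \cdot 1^{2} + 7\right) 3 = \left(4 \cdot 1 + 7\right) 3 = \left(4 + 7\right) 3 = 11 \cdot 3 = 33$)
$\left(p{\left(14 \right)} + 347\right) J = \left(14 + 347\right) 33 = 361 \cdot 33 = 11913$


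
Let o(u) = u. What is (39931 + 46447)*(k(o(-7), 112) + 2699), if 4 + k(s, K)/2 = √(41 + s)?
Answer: 232443198 + 172756*√34 ≈ 2.3345e+8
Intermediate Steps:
k(s, K) = -8 + 2*√(41 + s)
(39931 + 46447)*(k(o(-7), 112) + 2699) = (39931 + 46447)*((-8 + 2*√(41 - 7)) + 2699) = 86378*((-8 + 2*√34) + 2699) = 86378*(2691 + 2*√34) = 232443198 + 172756*√34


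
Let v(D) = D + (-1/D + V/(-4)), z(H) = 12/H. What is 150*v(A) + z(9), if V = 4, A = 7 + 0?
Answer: 18478/21 ≈ 879.90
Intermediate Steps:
A = 7
v(D) = -1 + D - 1/D (v(D) = D + (-1/D + 4/(-4)) = D + (-1/D + 4*(-¼)) = D + (-1/D - 1) = D + (-1 - 1/D) = -1 + D - 1/D)
150*v(A) + z(9) = 150*(-1 + 7 - 1/7) + 12/9 = 150*(-1 + 7 - 1*⅐) + 12*(⅑) = 150*(-1 + 7 - ⅐) + 4/3 = 150*(41/7) + 4/3 = 6150/7 + 4/3 = 18478/21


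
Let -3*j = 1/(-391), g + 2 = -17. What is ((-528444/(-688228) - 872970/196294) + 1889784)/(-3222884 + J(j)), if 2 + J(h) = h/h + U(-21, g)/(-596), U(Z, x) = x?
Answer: -2717120614314424224/4633854575107620877 ≈ -0.58636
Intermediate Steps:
g = -19 (g = -2 - 17 = -19)
j = 1/1173 (j = -1/3/(-391) = -1/3*(-1/391) = 1/1173 ≈ 0.00085251)
J(h) = -577/596 (J(h) = -2 + (h/h - 19/(-596)) = -2 + (1 - 19*(-1/596)) = -2 + (1 + 19/596) = -2 + 615/596 = -577/596)
((-528444/(-688228) - 872970/196294) + 1889784)/(-3222884 + J(j)) = ((-528444/(-688228) - 872970/196294) + 1889784)/(-3222884 - 577/596) = ((-528444*(-1/688228) - 872970*1/196294) + 1889784)/(-1920839441/596) = ((132111/172057 - 62355/14021) + 1889784)*(-596/1920839441) = (-8876285904/2412411197 + 1889784)*(-596/1920839441) = (4558927205225544/2412411197)*(-596/1920839441) = -2717120614314424224/4633854575107620877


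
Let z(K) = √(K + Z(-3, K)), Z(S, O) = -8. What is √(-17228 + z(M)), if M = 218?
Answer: √(-17228 + √210) ≈ 131.2*I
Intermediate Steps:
z(K) = √(-8 + K) (z(K) = √(K - 8) = √(-8 + K))
√(-17228 + z(M)) = √(-17228 + √(-8 + 218)) = √(-17228 + √210)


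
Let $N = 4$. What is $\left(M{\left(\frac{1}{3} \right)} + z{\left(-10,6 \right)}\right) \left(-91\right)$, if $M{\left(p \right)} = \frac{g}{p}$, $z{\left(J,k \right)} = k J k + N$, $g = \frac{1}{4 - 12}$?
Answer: $\frac{259441}{8} \approx 32430.0$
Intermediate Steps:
$g = - \frac{1}{8}$ ($g = \frac{1}{-8} = - \frac{1}{8} \approx -0.125$)
$z{\left(J,k \right)} = 4 + J k^{2}$ ($z{\left(J,k \right)} = k J k + 4 = J k k + 4 = J k^{2} + 4 = 4 + J k^{2}$)
$M{\left(p \right)} = - \frac{1}{8 p}$
$\left(M{\left(\frac{1}{3} \right)} + z{\left(-10,6 \right)}\right) \left(-91\right) = \left(- \frac{1}{8 \cdot \frac{1}{3}} + \left(4 - 10 \cdot 6^{2}\right)\right) \left(-91\right) = \left(- \frac{\frac{1}{\frac{1}{3}}}{8} + \left(4 - 360\right)\right) \left(-91\right) = \left(\left(- \frac{1}{8}\right) 3 + \left(4 - 360\right)\right) \left(-91\right) = \left(- \frac{3}{8} - 356\right) \left(-91\right) = \left(- \frac{2851}{8}\right) \left(-91\right) = \frac{259441}{8}$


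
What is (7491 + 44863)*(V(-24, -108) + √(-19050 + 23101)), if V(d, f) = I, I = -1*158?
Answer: -8271932 + 52354*√4051 ≈ -4.9397e+6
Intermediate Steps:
I = -158
V(d, f) = -158
(7491 + 44863)*(V(-24, -108) + √(-19050 + 23101)) = (7491 + 44863)*(-158 + √(-19050 + 23101)) = 52354*(-158 + √4051) = -8271932 + 52354*√4051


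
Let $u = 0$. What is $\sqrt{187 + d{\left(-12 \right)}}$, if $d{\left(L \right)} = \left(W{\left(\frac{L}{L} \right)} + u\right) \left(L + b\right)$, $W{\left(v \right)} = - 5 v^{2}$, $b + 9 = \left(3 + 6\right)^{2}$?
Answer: $i \sqrt{113} \approx 10.63 i$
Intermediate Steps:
$b = 72$ ($b = -9 + \left(3 + 6\right)^{2} = -9 + 9^{2} = -9 + 81 = 72$)
$d{\left(L \right)} = -360 - 5 L$ ($d{\left(L \right)} = \left(- 5 \left(\frac{L}{L}\right)^{2} + 0\right) \left(L + 72\right) = \left(- 5 \cdot 1^{2} + 0\right) \left(72 + L\right) = \left(\left(-5\right) 1 + 0\right) \left(72 + L\right) = \left(-5 + 0\right) \left(72 + L\right) = - 5 \left(72 + L\right) = -360 - 5 L$)
$\sqrt{187 + d{\left(-12 \right)}} = \sqrt{187 - 300} = \sqrt{-113} = i \sqrt{113}$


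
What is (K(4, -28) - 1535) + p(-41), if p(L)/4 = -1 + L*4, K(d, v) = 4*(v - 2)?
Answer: -2315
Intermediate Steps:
K(d, v) = -8 + 4*v (K(d, v) = 4*(-2 + v) = -8 + 4*v)
p(L) = -4 + 16*L (p(L) = 4*(-1 + L*4) = 4*(-1 + 4*L) = -4 + 16*L)
(K(4, -28) - 1535) + p(-41) = ((-8 + 4*(-28)) - 1535) + (-4 + 16*(-41)) = ((-8 - 112) - 1535) + (-4 - 656) = (-120 - 1535) - 660 = -1655 - 660 = -2315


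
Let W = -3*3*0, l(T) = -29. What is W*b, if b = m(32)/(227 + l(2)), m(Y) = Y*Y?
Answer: 0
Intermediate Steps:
m(Y) = Y²
b = 512/99 (b = 32²/(227 - 29) = 1024/198 = 1024*(1/198) = 512/99 ≈ 5.1717)
W = 0 (W = -9*0 = 0)
W*b = 0*(512/99) = 0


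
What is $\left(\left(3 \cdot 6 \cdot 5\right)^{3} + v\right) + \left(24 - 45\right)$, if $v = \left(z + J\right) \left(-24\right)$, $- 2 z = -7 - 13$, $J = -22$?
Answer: $729267$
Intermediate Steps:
$z = 10$ ($z = - \frac{-7 - 13}{2} = \left(- \frac{1}{2}\right) \left(-20\right) = 10$)
$v = 288$ ($v = \left(10 - 22\right) \left(-24\right) = \left(-12\right) \left(-24\right) = 288$)
$\left(\left(3 \cdot 6 \cdot 5\right)^{3} + v\right) + \left(24 - 45\right) = \left(\left(3 \cdot 6 \cdot 5\right)^{3} + 288\right) + \left(24 - 45\right) = \left(\left(18 \cdot 5\right)^{3} + 288\right) + \left(24 - 45\right) = \left(90^{3} + 288\right) - 21 = \left(729000 + 288\right) - 21 = 729288 - 21 = 729267$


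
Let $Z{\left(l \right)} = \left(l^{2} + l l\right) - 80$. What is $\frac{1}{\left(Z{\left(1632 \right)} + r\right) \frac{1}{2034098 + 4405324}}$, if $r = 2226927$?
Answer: $\frac{6439422}{7553695} \approx 0.85249$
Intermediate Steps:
$Z{\left(l \right)} = -80 + 2 l^{2}$ ($Z{\left(l \right)} = \left(l^{2} + l^{2}\right) - 80 = 2 l^{2} - 80 = -80 + 2 l^{2}$)
$\frac{1}{\left(Z{\left(1632 \right)} + r\right) \frac{1}{2034098 + 4405324}} = \frac{1}{\left(\left(-80 + 2 \cdot 1632^{2}\right) + 2226927\right) \frac{1}{2034098 + 4405324}} = \frac{1}{\left(\left(-80 + 2 \cdot 2663424\right) + 2226927\right) \frac{1}{6439422}} = \frac{1}{\left(\left(-80 + 5326848\right) + 2226927\right) \frac{1}{6439422}} = \frac{1}{\left(5326768 + 2226927\right) \frac{1}{6439422}} = \frac{1}{7553695 \cdot \frac{1}{6439422}} = \frac{1}{\frac{7553695}{6439422}} = \frac{6439422}{7553695}$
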